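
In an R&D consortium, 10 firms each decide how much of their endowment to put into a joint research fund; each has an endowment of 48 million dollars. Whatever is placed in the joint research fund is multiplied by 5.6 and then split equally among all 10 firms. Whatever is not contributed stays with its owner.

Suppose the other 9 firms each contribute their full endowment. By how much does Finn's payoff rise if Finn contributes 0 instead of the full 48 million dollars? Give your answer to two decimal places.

Switching from a contribution of 48 to 0 lets Finn keep an extra 48 million dollars, but lowers the joint research fund by 48, which costs Finn their own share of that drop: 5.6/10 × 48 = 26.88.
Net gain = 48 − 26.88 = 21.12. The private return per contributed unit (0.5600) is below 1, so free-riding is indeed the best response regardless of what the others do.

21.12 million dollars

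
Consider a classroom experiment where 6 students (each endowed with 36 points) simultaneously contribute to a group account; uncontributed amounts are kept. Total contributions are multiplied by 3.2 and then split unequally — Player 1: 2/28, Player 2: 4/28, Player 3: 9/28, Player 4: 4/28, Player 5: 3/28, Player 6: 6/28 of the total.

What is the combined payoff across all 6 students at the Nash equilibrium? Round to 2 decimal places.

A player with share s gets back 3.2·s per unit contributed, so full contribution is dominant for anyone with s > 1/3.2 = 0.3125 and zero contribution is dominant for anyone below.
The only share above 0.3125 is Player 3's 9/28, contributing 36; the remaining 5 contribute 0. Total contributed: 36.
The group account pays out 3.2 × 36 = 115.20 in total (split across the unequal shares, but the aggregate is all that matters for the group sum).
The 5 free-riders keep 36 each, adding 180. Group total = 180 + 115.20 = 295.20.

295.20 points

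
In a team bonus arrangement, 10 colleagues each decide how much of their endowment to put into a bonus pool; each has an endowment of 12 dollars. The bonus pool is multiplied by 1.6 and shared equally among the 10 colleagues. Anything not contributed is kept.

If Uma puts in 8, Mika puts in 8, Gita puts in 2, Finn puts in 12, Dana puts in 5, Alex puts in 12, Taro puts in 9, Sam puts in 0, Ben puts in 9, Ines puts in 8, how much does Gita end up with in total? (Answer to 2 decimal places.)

21.68 dollars

Total contributed: 8 + 8 + 2 + 12 + 5 + 12 + 9 + 0 + 9 + 8 = 73.
Each receives 1.6 × 73 / 10 = 11.68 from the bonus pool.
Gita keeps 12 − 2 = 10, so Gita's payoff is 10 + 11.68 = 21.68.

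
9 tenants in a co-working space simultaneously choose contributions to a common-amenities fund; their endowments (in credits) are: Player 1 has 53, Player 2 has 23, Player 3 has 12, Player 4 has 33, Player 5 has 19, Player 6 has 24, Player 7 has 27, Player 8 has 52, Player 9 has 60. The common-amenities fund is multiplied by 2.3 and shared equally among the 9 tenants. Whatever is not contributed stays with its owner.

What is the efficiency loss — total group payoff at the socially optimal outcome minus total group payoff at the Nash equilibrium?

The private return per contributed unit is 2.3/9 = 0.2556 < 1 for every player regardless of endowment, so the Nash equilibrium is zero contribution and the group total is Σ E_j = 53 + 23 + 12 + 33 + 19 + 24 + 27 + 52 + 60 = 303.
Each contributed unit returns 2.300 to the group, so the social optimum is full contribution by everyone: group total = 2.300 × 303 = 696.90.
Efficiency loss = (2.300 − 1) × 303 = 393.90.

393.90 credits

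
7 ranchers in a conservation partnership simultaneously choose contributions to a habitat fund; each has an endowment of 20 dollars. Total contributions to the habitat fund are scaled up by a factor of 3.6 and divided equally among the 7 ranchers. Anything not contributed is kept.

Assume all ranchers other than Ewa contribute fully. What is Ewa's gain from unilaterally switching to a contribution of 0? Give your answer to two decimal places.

Switching from a contribution of 20 to 0 lets Ewa keep an extra 20 dollars, but lowers the habitat fund by 20, which costs Ewa their own share of that drop: 3.6/7 × 20 = 10.29.
Net gain = 20 − 10.29 = 9.71. The private return per contributed unit (0.5143) is below 1, so free-riding is indeed the best response regardless of what the others do.

9.71 dollars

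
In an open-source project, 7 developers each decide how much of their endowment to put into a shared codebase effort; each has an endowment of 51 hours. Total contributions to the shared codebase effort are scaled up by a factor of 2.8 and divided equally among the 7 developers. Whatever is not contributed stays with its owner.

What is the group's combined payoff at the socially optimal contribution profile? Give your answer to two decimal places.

Each contributed unit returns 2.800 to the group as a whole (0.4000 to each of 7 players), which exceeds 1, so the social optimum is full contribution: group total = 2.800 × 357 = 999.60.

999.60 hours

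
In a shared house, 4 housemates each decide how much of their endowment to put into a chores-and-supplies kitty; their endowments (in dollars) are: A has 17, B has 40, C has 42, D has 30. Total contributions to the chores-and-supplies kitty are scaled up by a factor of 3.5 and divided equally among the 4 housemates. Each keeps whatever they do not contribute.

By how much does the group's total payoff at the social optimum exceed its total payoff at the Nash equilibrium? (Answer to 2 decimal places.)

The private return per contributed unit is 3.5/4 = 0.8750 < 1 for every player regardless of endowment, so the Nash equilibrium is zero contribution and the group total is Σ E_j = 17 + 40 + 42 + 30 = 129.
Each contributed unit returns 3.500 to the group, so the social optimum is full contribution by everyone: group total = 3.500 × 129 = 451.50.
Efficiency loss = (3.500 − 1) × 129 = 322.50.

322.50 dollars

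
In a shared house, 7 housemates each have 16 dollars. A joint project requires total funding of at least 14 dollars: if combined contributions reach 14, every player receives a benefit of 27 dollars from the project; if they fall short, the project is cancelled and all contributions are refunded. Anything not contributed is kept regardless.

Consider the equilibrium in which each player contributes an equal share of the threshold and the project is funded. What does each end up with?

41 dollars

Equal share of the threshold: 14/7 = 2.
At this profile no one gains by cutting their contribution: any cut drops the total below 14, the project is cancelled, contributions are refunded, and the deviator ends with 16, which is less than 16 − 2 + 27 = 41. Contributing more than 2 just wastes the excess. So contributing exactly 2 is a best response.
Each player's payoff: 16 − 2 + 27 = 41.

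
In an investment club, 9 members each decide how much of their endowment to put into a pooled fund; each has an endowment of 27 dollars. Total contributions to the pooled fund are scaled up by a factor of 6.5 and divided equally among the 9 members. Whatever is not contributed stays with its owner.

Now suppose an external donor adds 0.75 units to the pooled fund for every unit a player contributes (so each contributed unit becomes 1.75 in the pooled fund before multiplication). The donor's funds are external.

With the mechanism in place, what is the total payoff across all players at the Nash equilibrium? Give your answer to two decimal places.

With the mechanism, a contributed unit returns 6.5 × 1.75 / 9 = 1.2639 per unit of net cost to the contributor — now above 1 — so contributing fully is weakly dominant for every player.
At the Nash equilibrium everyone contributes 27. Group total payoff = 6.5 × 1.75 × 243 = 2764.13.

2764.13 dollars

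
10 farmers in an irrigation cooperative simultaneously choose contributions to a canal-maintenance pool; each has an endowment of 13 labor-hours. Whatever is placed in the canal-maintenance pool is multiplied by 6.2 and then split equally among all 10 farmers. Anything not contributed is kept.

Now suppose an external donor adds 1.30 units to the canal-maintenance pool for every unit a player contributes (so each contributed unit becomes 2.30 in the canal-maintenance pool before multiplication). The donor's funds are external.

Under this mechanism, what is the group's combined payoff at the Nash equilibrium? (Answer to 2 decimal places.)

With the mechanism, a contributed unit returns 6.2 × 2.30 / 10 = 1.4260 per unit of net cost to the contributor — now above 1 — so contributing fully is weakly dominant for every player.
So the Nash equilibrium is full contribution by all 10; the group earns 6.2 × 2.30 × 130 = 1853.80.

1853.80 labor-hours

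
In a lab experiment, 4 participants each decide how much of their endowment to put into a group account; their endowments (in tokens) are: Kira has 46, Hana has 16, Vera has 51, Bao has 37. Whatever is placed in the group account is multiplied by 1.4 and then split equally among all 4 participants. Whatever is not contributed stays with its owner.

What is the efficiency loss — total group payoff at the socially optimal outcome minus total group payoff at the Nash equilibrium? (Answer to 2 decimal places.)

60.00 tokens

The private return per contributed unit is 1.4/4 = 0.3500 < 1 for every player regardless of endowment, so the Nash equilibrium is zero contribution and the group total is Σ E_j = 46 + 16 + 51 + 37 = 150.
Each contributed unit returns 1.400 to the group, so the social optimum is full contribution by everyone: group total = 1.400 × 150 = 210.00.
Efficiency loss = (1.400 − 1) × 150 = 60.00.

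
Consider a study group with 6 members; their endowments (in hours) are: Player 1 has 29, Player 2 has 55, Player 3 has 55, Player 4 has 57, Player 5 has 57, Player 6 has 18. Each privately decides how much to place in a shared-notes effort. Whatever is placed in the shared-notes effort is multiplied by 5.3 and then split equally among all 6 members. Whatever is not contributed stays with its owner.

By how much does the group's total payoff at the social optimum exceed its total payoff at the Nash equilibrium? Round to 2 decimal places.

1165.30 hours

The private return per contributed unit is 5.3/6 = 0.8833 < 1 for every player regardless of endowment, so the Nash equilibrium is zero contribution and the group total is Σ E_j = 29 + 55 + 55 + 57 + 57 + 18 = 271.
Each contributed unit returns 5.300 to the group, so the social optimum is full contribution by everyone: group total = 5.300 × 271 = 1436.30.
Efficiency loss = (5.300 − 1) × 271 = 1165.30.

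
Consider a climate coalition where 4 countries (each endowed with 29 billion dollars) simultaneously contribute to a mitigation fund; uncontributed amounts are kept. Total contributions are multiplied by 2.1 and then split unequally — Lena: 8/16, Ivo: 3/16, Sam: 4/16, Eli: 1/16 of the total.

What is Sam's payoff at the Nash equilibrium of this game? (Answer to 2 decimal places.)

Player j's private return per contributed unit is 2.1 × (j's share). Contributing is weakly dominant for j when that share is at least 1/2.1 = 0.4762, and contributing 0 is dominant otherwise.
Lena alone (share 8/16) is above the threshold, contributing 29; the remaining 3 contribute 0. Total contributed: 29.
Sam keeps 29 and receives 2.1 × 29 × 4/16 = 15.23 from the mitigation fund, for a payoff of 44.23.

44.23 billion dollars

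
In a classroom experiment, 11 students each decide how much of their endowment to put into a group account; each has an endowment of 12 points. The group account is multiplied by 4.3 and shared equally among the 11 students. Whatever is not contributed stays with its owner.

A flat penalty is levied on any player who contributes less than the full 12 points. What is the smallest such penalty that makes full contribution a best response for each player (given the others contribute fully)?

7.31 points

Given the others contribute fully, the best deviation is to contribute 0 (any partial contribution still incurs the fine and gives up units whose private return 0.3909 is below 1).
Deviating from 12 to 0 saves 12 points but forfeits the deviator's share of the drop in the group account: 4.3/11 × 12 = 4.69.
So the deviation gain is 12 − 4.69 = 7.31, and the fine must be at least 7.31 points to wipe it out.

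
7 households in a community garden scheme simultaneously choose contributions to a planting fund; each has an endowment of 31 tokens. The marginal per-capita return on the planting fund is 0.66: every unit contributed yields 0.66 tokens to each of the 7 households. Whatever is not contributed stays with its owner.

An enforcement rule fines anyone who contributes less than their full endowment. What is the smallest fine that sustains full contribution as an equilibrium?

10.54 tokens

Given the others contribute fully, the best deviation is to contribute 0 (any partial contribution still incurs the fine and gives up units whose private return 0.66 is below 1).
Deviating from 31 to 0 saves 31 tokens but forfeits the deviator's share of the drop in the planting fund: 0.66 × 31 = 20.46.
So the deviation gain is 31 − 20.46 = 10.54, and the fine must be at least 10.54 tokens to wipe it out.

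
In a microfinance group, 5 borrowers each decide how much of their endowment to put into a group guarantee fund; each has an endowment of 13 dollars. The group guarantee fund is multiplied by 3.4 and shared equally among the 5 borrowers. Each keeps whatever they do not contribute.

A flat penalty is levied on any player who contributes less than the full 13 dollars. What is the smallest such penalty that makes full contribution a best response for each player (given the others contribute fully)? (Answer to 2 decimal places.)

4.16 dollars

Given the others contribute fully, the best deviation is to contribute 0 (any partial contribution still incurs the fine and gives up units whose private return 0.6800 is below 1).
Deviating from 13 to 0 saves 13 dollars but forfeits the deviator's share of the drop in the group guarantee fund: 3.4/5 × 13 = 8.84.
So the deviation gain is 13 − 8.84 = 4.16, and the fine must be at least 4.16 dollars to wipe it out.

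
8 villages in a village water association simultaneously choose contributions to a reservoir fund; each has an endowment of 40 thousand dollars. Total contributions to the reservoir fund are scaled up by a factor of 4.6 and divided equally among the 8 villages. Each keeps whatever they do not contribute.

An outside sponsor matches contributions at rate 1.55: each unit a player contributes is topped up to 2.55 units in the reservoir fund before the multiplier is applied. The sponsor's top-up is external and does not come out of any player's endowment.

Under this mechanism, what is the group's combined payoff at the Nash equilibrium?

3753.60 thousand dollars

Under the mechanism each unit contributed yields 4.6 × 2.55 / 8 = 1.4663 back to its contributor per unit of net cost, which exceeds 1, making full contribution the dominant choice for everyone.
So the Nash equilibrium is full contribution by all 8; the group earns 4.6 × 2.55 × 320 = 3753.60.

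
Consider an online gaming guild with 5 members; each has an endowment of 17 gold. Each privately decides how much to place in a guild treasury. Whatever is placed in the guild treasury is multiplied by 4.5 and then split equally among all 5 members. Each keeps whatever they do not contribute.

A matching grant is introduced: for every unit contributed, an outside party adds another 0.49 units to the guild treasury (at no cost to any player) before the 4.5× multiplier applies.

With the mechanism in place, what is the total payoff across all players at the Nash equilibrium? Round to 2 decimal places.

Under the mechanism each unit contributed yields 4.5 × 1.49 / 5 = 1.3410 back to its contributor per unit of net cost, which exceeds 1, making full contribution the dominant choice for everyone.
So the Nash equilibrium is full contribution by all 5; the group earns 4.5 × 1.49 × 85 = 569.93.

569.93 gold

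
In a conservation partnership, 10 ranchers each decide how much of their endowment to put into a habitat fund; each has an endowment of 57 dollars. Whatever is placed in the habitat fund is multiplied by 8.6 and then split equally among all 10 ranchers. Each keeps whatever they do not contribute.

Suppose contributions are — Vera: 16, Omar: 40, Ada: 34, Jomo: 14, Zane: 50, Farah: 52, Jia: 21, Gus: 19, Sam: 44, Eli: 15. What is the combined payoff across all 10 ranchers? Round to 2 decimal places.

Total contributed: 16 + 40 + 34 + 14 + 50 + 52 + 21 + 19 + 44 + 15 = 305; total kept: 10 × 57 − 305 = 265.
The habitat fund pays out 8.6 × 305 = 2623.00 in aggregate.
Group total = 265 + 2623.00 = 2888.00.

2888.00 dollars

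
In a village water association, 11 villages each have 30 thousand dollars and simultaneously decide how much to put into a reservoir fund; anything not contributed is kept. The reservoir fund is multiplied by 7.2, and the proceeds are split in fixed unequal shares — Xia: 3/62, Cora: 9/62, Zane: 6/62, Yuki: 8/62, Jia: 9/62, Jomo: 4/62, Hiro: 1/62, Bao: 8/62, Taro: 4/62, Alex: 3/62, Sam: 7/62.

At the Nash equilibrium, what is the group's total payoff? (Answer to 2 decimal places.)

For player j, contributing a unit is worthwhile iff 7.2 × (j's share) ≥ 1, i.e. iff j's share is at least 0.1389.
Cora and Jia are above the threshold, contributing 30 each; the remaining 9 contribute 0. Total contributed: 60.
The reservoir fund pays out 7.2 × 60 = 432.00 in total (split across the unequal shares, but the aggregate is all that matters for the group sum).
The 9 free-riders keep 30 each, adding 270. Group total = 270 + 432.00 = 702.00.

702.00 thousand dollars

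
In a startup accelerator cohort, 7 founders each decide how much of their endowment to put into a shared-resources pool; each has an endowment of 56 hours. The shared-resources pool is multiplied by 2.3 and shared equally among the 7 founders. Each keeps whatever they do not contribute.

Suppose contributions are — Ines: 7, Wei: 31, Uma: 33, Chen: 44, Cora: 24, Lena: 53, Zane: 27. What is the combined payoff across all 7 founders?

Total contributed: 7 + 31 + 33 + 44 + 24 + 53 + 27 = 219; total kept: 7 × 56 − 219 = 173.
The shared-resources pool pays out 2.3 × 219 = 503.70 in aggregate.
Group total = 173 + 503.70 = 676.70.

676.70 hours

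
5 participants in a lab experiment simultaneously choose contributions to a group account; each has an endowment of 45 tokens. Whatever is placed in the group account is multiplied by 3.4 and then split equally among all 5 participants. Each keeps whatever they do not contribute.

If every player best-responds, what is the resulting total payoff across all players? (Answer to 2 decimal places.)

Each contributed unit returns 3.4/5 = 0.6800 to its contributor — below 1 — so contributing 0 is dominant for every player. At the Nash equilibrium everyone keeps their 45, and the group total is 5 × 45 = 225.

225.00 tokens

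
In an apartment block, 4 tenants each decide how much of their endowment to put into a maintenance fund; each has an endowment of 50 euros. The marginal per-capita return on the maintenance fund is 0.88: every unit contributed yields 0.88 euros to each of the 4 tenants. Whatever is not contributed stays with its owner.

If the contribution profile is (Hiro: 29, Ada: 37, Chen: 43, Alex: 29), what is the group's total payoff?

547.76 euros

Total contributed: 29 + 37 + 43 + 29 = 138; total kept: 4 × 50 − 138 = 62.
The maintenance fund pays out 0.88 × 4 × 138 = 485.76 in aggregate.
Group total = 62 + 485.76 = 547.76.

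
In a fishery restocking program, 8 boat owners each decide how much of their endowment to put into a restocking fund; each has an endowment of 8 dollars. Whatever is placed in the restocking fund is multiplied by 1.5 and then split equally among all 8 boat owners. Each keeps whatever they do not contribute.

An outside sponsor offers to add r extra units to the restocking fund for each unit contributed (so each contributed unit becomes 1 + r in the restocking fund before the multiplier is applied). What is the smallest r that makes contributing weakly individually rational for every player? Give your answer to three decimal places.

With matching at rate r, one contributed unit becomes (1 + r) in the restocking fund and returns 1.5 × (1 + r) / 8 to the contributor.
Setting this equal to 1: 1 + r = 8/1.5 = 5.3333.
So the minimum matching rate is r = 5.3333 − 1 = 4.333.

4.333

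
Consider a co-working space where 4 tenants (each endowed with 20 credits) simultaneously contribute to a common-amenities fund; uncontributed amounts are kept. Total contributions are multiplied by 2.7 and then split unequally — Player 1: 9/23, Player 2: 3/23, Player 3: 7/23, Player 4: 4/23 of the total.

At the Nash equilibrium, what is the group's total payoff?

114.00 credits

A player with share s gets back 2.7·s per unit contributed, so full contribution is dominant for anyone with s > 1/2.7 = 0.3704 and zero contribution is dominant for anyone below.
Player 1 alone (share 9/23) is above the threshold, contributing 20; the remaining 3 contribute 0. Total contributed: 20.
The common-amenities fund pays out 2.7 × 20 = 54.00 in total (split across the unequal shares, but the aggregate is all that matters for the group sum).
The 3 free-riders keep 20 each, adding 60. Group total = 60 + 54.00 = 114.00.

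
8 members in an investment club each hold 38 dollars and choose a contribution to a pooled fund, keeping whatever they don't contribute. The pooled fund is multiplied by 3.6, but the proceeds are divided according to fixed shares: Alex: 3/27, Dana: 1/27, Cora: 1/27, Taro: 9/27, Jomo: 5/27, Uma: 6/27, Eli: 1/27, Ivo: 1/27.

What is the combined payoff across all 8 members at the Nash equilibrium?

402.80 dollars

Player j's private return per contributed unit is 3.6 × (j's share). Contributing is weakly dominant for j when that share is at least 1/3.6 = 0.2778, and contributing 0 is dominant otherwise.
Only Taro (9/27) clears that bar, contributing 38; the remaining 7 contribute 0. Total contributed: 38.
The pooled fund pays out 3.6 × 38 = 136.80 in total (split across the unequal shares, but the aggregate is all that matters for the group sum).
The 7 free-riders keep 38 each, adding 266. Group total = 266 + 136.80 = 402.80.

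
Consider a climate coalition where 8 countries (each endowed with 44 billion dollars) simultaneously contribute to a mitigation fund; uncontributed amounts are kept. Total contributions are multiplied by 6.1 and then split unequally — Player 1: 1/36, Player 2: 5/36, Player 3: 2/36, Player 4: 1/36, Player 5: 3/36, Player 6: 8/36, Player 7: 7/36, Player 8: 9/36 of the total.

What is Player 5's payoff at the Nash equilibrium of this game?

For player j, contributing a unit is worthwhile iff 6.1 × (j's share) ≥ 1, i.e. iff j's share is at least 0.1639.
Player 6, Player 7 and Player 8 clear that bar, contributing 44 each; the remaining 5 contribute 0. Total contributed: 132.
Player 5 keeps 44 and receives 6.1 × 132 × 3/36 = 67.10 from the mitigation fund, for a payoff of 111.10.

111.10 billion dollars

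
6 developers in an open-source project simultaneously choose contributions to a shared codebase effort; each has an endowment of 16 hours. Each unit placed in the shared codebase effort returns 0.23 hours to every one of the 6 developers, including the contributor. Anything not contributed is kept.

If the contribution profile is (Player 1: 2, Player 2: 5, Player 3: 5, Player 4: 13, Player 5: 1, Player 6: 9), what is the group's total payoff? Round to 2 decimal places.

109.30 hours

Total contributed: 2 + 5 + 5 + 13 + 1 + 9 = 35; total kept: 6 × 16 − 35 = 61.
The shared codebase effort pays out 0.23 × 6 × 35 = 48.30 in aggregate.
Group total = 61 + 48.30 = 109.30.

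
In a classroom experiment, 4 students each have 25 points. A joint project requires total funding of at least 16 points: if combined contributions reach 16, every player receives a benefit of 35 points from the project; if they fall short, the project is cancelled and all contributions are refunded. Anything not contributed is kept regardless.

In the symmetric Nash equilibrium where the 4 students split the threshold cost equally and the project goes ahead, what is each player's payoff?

Equal share of the threshold: 16/4 = 4.
At this profile no one gains by cutting their contribution: any cut drops the total below 16, the project is cancelled, contributions are refunded, and the deviator ends with 25, which is less than 25 − 4 + 35 = 56. Contributing more than 4 just wastes the excess. So contributing exactly 4 is a best response.
Each player's payoff: 25 − 4 + 35 = 56.

56 points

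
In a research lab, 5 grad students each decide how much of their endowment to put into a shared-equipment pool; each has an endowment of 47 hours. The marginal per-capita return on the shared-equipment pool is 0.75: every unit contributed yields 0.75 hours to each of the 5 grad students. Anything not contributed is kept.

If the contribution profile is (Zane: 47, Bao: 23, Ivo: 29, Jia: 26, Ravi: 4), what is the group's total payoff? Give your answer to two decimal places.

Total contributed: 47 + 23 + 29 + 26 + 4 = 129; total kept: 5 × 47 − 129 = 106.
The shared-equipment pool pays out 0.75 × 5 × 129 = 483.75 in aggregate.
Group total = 106 + 483.75 = 589.75.

589.75 hours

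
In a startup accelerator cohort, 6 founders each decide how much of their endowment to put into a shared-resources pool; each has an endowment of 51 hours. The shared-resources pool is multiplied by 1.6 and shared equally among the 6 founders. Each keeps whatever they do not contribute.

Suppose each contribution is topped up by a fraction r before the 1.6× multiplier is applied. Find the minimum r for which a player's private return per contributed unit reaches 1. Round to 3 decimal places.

With matching at rate r, one contributed unit becomes (1 + r) in the shared-resources pool and returns 1.6 × (1 + r) / 6 to the contributor.
Setting this equal to 1: 1 + r = 6/1.6 = 3.7500.
So the minimum matching rate is r = 3.7500 − 1 = 2.750.

2.750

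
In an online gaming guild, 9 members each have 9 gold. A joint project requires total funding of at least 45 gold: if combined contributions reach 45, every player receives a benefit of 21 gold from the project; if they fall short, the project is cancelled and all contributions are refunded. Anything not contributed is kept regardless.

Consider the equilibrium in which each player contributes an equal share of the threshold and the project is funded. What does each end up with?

Equal share of the threshold: 45/9 = 5.
At this profile no one gains by cutting their contribution: any cut drops the total below 45, the project is cancelled, contributions are refunded, and the deviator ends with 9, which is less than 9 − 5 + 21 = 25. Contributing more than 5 just wastes the excess. So contributing exactly 5 is a best response.
Each player's payoff: 9 − 5 + 21 = 25.

25 gold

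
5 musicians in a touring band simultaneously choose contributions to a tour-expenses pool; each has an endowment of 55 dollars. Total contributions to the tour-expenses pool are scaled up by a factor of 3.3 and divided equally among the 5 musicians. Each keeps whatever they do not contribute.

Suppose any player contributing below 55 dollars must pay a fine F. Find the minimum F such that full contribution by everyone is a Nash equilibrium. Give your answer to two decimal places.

18.70 dollars

Given the others contribute fully, the best deviation is to contribute 0 (any partial contribution still incurs the fine and gives up units whose private return 0.6600 is below 1).
Deviating from 55 to 0 saves 55 dollars but forfeits the deviator's share of the drop in the tour-expenses pool: 3.3/5 × 55 = 36.30.
So the deviation gain is 55 − 36.30 = 18.70, and the fine must be at least 18.70 dollars to wipe it out.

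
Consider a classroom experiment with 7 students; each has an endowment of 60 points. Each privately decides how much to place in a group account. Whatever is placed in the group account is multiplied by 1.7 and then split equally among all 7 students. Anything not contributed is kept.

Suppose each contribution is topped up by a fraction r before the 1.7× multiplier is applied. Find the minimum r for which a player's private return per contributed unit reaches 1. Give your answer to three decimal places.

3.118

With matching at rate r, one contributed unit becomes (1 + r) in the group account and returns 1.7 × (1 + r) / 7 to the contributor.
Setting this equal to 1: 1 + r = 7/1.7 = 4.1176.
So the minimum matching rate is r = 4.1176 − 1 = 3.118.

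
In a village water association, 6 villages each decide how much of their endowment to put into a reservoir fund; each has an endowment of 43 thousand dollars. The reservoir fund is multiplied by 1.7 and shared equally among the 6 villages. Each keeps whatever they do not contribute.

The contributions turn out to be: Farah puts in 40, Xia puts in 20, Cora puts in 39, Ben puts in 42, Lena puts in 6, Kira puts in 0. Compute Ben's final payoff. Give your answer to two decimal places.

42.65 thousand dollars

Total contributed: 40 + 20 + 39 + 42 + 6 + 0 = 147.
Each receives 1.7 × 147 / 6 = 41.65 from the reservoir fund.
Ben keeps 43 − 42 = 1, so Ben's payoff is 1 + 41.65 = 42.65.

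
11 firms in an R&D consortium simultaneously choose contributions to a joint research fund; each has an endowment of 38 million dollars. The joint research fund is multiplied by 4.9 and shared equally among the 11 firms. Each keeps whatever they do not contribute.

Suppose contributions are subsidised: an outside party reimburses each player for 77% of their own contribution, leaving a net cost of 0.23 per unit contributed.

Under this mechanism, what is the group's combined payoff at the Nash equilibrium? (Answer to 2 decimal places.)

2370.06 million dollars

Under the mechanism each unit contributed yields (4.9/11) / 0.23 = 1.9368 back to its contributor per unit of net cost, which exceeds 1, making full contribution the dominant choice for everyone.
At the Nash equilibrium everyone contributes 38. Group total payoff = 11 × (38 × 0.77 + 4.9 × 38) = 2370.06.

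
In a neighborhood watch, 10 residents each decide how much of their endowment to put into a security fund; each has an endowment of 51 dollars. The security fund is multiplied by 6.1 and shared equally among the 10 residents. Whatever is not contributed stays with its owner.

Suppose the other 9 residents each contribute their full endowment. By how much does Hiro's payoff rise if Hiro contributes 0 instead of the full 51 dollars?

Switching from a contribution of 51 to 0 lets Hiro keep an extra 51 dollars, but lowers the security fund by 51, which costs Hiro their own share of that drop: 6.1/10 × 51 = 31.11.
Net gain = 51 − 31.11 = 19.89. The private return per contributed unit (0.6100) is below 1, so free-riding is indeed the best response regardless of what the others do.

19.89 dollars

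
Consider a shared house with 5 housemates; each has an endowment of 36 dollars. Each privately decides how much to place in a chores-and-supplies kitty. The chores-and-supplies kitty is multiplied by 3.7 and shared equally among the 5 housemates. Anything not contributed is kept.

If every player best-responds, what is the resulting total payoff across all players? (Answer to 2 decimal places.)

180.00 dollars

Each contributed unit returns 3.7/5 = 0.7400 to its contributor — below 1 — so contributing 0 is dominant for every player. At the Nash equilibrium everyone keeps their 36, and the group total is 5 × 36 = 180.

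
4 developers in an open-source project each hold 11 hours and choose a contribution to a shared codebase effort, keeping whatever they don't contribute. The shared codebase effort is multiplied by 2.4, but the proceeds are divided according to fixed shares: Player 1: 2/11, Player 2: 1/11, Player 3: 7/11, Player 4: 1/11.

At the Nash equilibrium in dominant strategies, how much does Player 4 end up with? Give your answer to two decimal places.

For player j, contributing a unit is worthwhile iff 2.4 × (j's share) ≥ 1, i.e. iff j's share is at least 0.4167.
Player 3 alone (share 7/11) is above the threshold, contributing 11; the remaining 3 contribute 0. Total contributed: 11.
Player 4 keeps 11 and receives 2.4 × 11 × 1/11 = 2.40 from the shared codebase effort, for a payoff of 13.40.

13.40 hours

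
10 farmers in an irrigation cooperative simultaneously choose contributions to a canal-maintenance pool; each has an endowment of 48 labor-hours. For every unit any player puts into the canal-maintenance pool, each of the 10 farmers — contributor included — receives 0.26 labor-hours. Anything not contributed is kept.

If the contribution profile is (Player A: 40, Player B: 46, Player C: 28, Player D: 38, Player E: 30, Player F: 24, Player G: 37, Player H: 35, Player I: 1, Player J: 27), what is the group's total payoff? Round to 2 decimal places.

969.60 labor-hours

Total contributed: 40 + 46 + 28 + 38 + 30 + 24 + 37 + 35 + 1 + 27 = 306; total kept: 10 × 48 − 306 = 174.
The canal-maintenance pool pays out 0.26 × 10 × 306 = 795.60 in aggregate.
Group total = 174 + 795.60 = 969.60.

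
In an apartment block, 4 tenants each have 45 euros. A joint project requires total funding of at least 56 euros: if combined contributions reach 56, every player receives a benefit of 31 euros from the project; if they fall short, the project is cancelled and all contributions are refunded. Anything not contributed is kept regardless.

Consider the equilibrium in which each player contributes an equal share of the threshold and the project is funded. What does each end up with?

Equal share of the threshold: 56/4 = 14.
At this profile no one gains by cutting their contribution: any cut drops the total below 56, the project is cancelled, contributions are refunded, and the deviator ends with 45, which is less than 45 − 14 + 31 = 62. Contributing more than 14 just wastes the excess. So contributing exactly 14 is a best response.
Each player's payoff: 45 − 14 + 31 = 62.

62 euros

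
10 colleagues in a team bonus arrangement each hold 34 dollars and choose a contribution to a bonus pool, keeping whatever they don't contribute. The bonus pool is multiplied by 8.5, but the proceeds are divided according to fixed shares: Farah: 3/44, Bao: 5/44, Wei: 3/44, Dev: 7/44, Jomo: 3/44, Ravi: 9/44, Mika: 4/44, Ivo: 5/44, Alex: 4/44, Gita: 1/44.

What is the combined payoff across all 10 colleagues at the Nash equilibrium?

Each unit j contributes comes back to j as 8.5 × (j's share), so j prefers to contribute only if that share exceeds 1/8.5 = 0.1176; otherwise keeping the unit dominates.
Dev and Ravi clear that bar, contributing 34 each; the remaining 8 contribute 0. Total contributed: 68.
The bonus pool pays out 8.5 × 68 = 578.00 in total (split across the unequal shares, but the aggregate is all that matters for the group sum).
The 8 free-riders keep 34 each, adding 272. Group total = 272 + 578.00 = 850.00.

850.00 dollars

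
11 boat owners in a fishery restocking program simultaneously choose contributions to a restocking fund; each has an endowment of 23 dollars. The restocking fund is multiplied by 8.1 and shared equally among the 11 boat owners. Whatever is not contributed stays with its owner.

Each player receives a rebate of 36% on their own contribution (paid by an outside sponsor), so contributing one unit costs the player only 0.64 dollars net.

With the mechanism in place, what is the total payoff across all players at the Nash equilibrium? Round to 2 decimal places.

2140.38 dollars

With the mechanism, a contributed unit returns (8.1/11) / 0.64 = 1.1506 per unit of net cost to the contributor — now above 1 — so contributing fully is weakly dominant for every player.
So the Nash equilibrium is full contribution by all 11; the group earns 11 × (23 × 0.36 + 8.1 × 23) = 2140.38.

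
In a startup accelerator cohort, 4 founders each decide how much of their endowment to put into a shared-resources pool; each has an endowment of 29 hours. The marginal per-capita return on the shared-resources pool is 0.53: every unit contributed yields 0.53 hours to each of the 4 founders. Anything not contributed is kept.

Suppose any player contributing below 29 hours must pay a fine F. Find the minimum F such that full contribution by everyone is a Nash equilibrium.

Given the others contribute fully, the best deviation is to contribute 0 (any partial contribution still incurs the fine and gives up units whose private return 0.53 is below 1).
Deviating from 29 to 0 saves 29 hours but forfeits the deviator's share of the drop in the shared-resources pool: 0.53 × 29 = 15.37.
So the deviation gain is 29 − 15.37 = 13.63, and the fine must be at least 13.63 hours to wipe it out.

13.63 hours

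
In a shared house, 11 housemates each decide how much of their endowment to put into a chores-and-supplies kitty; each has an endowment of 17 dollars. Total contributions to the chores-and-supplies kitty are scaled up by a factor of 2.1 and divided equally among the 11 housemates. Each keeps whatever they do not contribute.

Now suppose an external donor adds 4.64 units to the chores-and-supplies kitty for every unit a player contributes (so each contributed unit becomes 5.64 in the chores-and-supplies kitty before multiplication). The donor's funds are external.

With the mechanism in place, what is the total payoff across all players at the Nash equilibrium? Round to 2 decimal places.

2214.83 dollars

Under the mechanism each unit contributed yields 2.1 × 5.64 / 11 = 1.0767 back to its contributor per unit of net cost, which exceeds 1, making full contribution the dominant choice for everyone.
At the Nash equilibrium everyone contributes 17. Group total payoff = 2.1 × 5.64 × 187 = 2214.83.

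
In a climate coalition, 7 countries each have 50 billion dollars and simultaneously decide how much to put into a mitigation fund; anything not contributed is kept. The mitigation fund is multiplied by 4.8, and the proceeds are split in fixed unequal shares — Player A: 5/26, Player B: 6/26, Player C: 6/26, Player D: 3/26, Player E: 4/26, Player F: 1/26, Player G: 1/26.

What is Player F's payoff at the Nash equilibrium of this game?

A player with share s gets back 4.8·s per unit contributed, so full contribution is dominant for anyone with s > 1/4.8 = 0.2083 and zero contribution is dominant for anyone below.
The shares above 0.2083 belong to Player B and Player C, contributing 50 each; the remaining 5 contribute 0. Total contributed: 100.
Player F keeps 50 and receives 4.8 × 100 × 1/26 = 18.46 from the mitigation fund, for a payoff of 68.46.

68.46 billion dollars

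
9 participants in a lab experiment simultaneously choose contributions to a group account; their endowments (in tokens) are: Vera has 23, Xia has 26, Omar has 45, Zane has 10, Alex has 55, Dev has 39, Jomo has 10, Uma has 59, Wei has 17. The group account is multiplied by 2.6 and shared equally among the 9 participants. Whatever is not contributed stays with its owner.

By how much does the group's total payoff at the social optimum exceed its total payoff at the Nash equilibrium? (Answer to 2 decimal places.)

454.40 tokens

The private return per contributed unit is 2.6/9 = 0.2889 < 1 for every player regardless of endowment, so the Nash equilibrium is zero contribution and the group total is Σ E_j = 23 + 26 + 45 + 10 + 55 + 39 + 10 + 59 + 17 = 284.
Each contributed unit returns 2.600 to the group, so the social optimum is full contribution by everyone: group total = 2.600 × 284 = 738.40.
Efficiency loss = (2.600 − 1) × 284 = 454.40.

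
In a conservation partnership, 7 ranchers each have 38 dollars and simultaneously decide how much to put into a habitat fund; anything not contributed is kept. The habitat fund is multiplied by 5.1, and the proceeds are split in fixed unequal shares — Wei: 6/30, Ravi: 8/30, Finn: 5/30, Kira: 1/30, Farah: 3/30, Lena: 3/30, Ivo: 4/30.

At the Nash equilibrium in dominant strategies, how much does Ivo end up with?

89.68 dollars

A player with share s gets back 5.1·s per unit contributed, so full contribution is dominant for anyone with s > 1/5.1 = 0.1961 and zero contribution is dominant for anyone below.
Wei and Ravi are above the threshold, contributing 38 each; the remaining 5 contribute 0. Total contributed: 76.
Ivo keeps 38 and receives 5.1 × 76 × 4/30 = 51.68 from the habitat fund, for a payoff of 89.68.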